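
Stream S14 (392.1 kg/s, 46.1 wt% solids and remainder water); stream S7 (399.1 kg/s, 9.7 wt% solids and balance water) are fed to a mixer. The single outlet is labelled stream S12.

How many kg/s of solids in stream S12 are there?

219.5 kg/s

solids out = solids in = 392.1×0.461 + 399.1×0.097 = 219.47 kg/s.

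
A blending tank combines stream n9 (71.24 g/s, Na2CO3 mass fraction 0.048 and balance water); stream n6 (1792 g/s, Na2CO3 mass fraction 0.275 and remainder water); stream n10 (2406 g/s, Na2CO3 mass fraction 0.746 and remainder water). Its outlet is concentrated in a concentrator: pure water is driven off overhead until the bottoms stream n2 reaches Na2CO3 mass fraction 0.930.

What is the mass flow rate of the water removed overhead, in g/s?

1806 g/s

Na2CO3 entering = 71.24×0.048 + 1792×0.275 + 2406×0.746 = 2291.1 g/s.
All Na2CO3 reports to n2, so n2 = 2291.1/0.930 = 2463.5 g/s.
Total feed = 4269.2 g/s; overhead = 4269.2 − 2463.5 = 1805.7 g/s.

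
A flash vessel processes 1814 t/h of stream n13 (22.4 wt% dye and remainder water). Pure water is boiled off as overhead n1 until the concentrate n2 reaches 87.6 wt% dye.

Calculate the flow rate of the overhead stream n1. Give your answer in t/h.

1350 t/h

dye is conserved: 1814×0.224 = 406.34 t/h all reports to the concentrate.
Concentrate = 406.34/(target fraction) = 463.85 t/h.
Overhead = 1814 − 463.85 = 1350.1 t/h.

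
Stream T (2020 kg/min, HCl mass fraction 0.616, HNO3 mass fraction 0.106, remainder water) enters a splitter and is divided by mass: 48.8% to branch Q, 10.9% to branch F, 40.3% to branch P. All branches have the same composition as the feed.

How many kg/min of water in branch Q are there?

274 kg/min

Branch Q total = 0.488×2020 = 985.76 kg/min.
water in Q = 0.278×985.76 = 274.04 kg/min.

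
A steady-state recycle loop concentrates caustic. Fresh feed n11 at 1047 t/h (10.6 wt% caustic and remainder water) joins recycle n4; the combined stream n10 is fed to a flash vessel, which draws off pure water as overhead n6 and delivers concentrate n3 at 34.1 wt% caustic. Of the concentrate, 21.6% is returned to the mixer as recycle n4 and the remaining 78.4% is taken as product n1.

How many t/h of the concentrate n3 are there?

Overall caustic balance (none leaves overhead): caustic in fresh feed = caustic in product, i.e. 1047×0.106 = (1−0.216)·n3·0.341.
n3 = 110.98/(0.341×0.784) = 415.13 t/h.

415.1 t/h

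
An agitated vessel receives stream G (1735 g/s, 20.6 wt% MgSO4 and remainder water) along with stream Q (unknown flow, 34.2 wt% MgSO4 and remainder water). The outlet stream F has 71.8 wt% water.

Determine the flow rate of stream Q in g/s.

Let Q be the unknown flow. Total out = 1735 + Q.
water balance: 1377.6 + 0.658·Q = 0.718·(1735 + Q)
(0.658 − 0.718)·Q = 0.718×1735 − 1377.6 = -131.86
Q = -131.86 / -0.060 = 2197.7 g/s

2198 g/s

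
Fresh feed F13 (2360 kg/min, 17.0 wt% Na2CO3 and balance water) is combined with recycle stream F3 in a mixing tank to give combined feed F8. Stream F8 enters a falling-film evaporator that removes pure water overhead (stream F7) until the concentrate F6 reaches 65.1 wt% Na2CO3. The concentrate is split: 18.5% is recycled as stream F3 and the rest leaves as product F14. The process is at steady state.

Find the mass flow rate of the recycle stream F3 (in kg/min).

Overall Na2CO3 balance (none leaves overhead): Na2CO3 in fresh feed = Na2CO3 in product, i.e. 2360×0.170 = (1−0.185)·F6·0.651.
F6 = 401.2/(0.651×0.815) = 756.18 kg/min.
Recycle F3 = 0.185×756.18 = 139.89 kg/min.

139.9 kg/min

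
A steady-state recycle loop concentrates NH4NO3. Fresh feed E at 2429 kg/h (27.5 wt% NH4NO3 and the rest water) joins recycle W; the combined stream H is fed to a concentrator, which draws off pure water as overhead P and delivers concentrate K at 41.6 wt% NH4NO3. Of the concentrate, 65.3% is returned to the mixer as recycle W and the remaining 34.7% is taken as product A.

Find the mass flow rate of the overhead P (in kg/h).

Overall NH4NO3 balance (none leaves overhead): NH4NO3 in fresh feed = NH4NO3 in product, i.e. 2429×0.275 = (1−0.653)·K·0.416.
K = 667.98/(0.416×0.347) = 4627.4 kg/h.
Recycle W = 0.653×4627.4 = 3021.7 kg/h.
Combined feed H = 2429 + 3021.7 = 5450.7 kg/h.
Overhead P = H − K = 5450.7 − 4627.4 = 823.29 kg/h.

823.3 kg/h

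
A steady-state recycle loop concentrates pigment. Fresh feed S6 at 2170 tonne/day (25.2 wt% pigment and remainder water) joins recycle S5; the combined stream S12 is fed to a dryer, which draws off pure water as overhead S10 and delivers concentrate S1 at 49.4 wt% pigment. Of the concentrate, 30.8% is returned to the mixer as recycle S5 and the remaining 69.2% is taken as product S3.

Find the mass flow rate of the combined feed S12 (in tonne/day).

Overall pigment balance (none leaves overhead): pigment in fresh feed = pigment in product, i.e. 2170×0.252 = (1−0.308)·S1·0.494.
S1 = 546.84/(0.494×0.692) = 1599.7 tonne/day.
Recycle S5 = 0.308×1599.7 = 492.69 tonne/day.
Combined feed S12 = 2170 + 492.69 = 2662.7 tonne/day.

2663 tonne/day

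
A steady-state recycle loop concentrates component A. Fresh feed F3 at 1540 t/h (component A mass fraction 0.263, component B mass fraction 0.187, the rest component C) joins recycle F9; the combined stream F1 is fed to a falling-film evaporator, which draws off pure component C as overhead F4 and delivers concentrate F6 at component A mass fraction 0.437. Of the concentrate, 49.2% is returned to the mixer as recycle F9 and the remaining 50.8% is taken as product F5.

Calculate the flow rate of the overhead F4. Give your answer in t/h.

Overall component A balance (none leaves overhead): component A in fresh feed = component A in product, i.e. 1540×0.263 = (1−0.492)·F6·0.437.
F6 = 405.02/(0.437×0.508) = 1824.4 t/h.
Recycle F9 = 0.492×1824.4 = 897.63 t/h.
Combined feed F1 = 1540 + 897.63 = 2437.6 t/h.
Overhead F4 = F1 − F6 = 2437.6 − 1824.4 = 613.18 t/h.

613.2 t/h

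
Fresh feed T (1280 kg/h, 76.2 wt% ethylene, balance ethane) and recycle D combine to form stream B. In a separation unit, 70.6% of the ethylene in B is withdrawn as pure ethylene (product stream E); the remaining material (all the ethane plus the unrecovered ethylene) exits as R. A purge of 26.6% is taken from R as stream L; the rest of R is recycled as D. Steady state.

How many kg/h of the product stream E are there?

878.1 kg/h

ethylene in B: m_A = 1280×0.762 + (1−0.266)·(1−0.706)·m_A, so m_A = 975.36/0.7842 = 1243.8 kg/h.
Product E = 0.706×1243.8 = 878.09 kg/h.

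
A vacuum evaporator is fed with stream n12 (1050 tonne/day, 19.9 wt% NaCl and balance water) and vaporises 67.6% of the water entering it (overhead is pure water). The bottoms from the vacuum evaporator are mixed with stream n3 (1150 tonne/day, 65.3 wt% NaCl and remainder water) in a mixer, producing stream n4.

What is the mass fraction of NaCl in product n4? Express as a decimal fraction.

0.588

Vapour removed = 0.676×0.801×1050 = 568.55 tonne/day; concentrate = 481.45 tonne/day.
NaCl reaching the mixer = 208.95 (from concentrate) + 1150×0.653 = 959.9 tonne/day.
Product flow = 481.45 + 1150 = 1631.5 tonne/day; NaCl fraction = 0.588.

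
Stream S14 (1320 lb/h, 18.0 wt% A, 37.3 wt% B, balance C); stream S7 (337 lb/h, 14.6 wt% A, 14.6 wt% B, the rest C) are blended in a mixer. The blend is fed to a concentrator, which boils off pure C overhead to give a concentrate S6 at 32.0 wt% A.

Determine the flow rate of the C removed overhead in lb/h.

760.7 lb/h

A entering = 1320×0.180 + 337×0.146 = 286.8 lb/h.
All A reports to S6, so S6 = 286.8/0.320 = 896.26 lb/h.
Total feed = 1657 lb/h; overhead = 1657 − 896.26 = 760.74 lb/h.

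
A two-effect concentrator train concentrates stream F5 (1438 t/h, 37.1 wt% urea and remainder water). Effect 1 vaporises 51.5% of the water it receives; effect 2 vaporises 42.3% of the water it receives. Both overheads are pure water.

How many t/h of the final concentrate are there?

water in feed = 1438×0.629 = 904.5 t/h.
After stage 1: water left = (1−0.515)×904.5 = 438.68; stream total = 972.18 t/h.
After stage 2: water left = (1−0.423)×438.68 = 253.12; final concentrate = 786.62 t/h.

786.6 t/h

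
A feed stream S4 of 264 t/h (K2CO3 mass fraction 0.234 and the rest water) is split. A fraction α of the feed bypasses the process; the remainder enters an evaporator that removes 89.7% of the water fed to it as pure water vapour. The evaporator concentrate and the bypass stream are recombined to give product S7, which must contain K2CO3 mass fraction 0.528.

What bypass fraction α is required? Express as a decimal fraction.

0.190

All 264×0.234 = 61.776 t/h of K2CO3 reaches S7, so S7 = 61.776/0.528 = 117 t/h and vapour = 147 t/h.
The evaporator receives (1−α)·264 of feed at 0.766 water and removes 0.897 of that water:
0.897×0.766×(1−α)×264 = 147
(1−α) = 147/181.39 = 0.8104;  α = 0.1896.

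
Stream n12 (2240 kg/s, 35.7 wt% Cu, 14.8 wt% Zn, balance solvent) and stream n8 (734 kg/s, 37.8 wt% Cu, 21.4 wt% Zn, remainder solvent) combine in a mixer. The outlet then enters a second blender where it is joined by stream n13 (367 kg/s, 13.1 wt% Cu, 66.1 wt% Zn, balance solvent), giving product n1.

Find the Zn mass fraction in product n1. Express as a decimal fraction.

0.219

Overall, product flow = 3341 kg/s.
Zn in = 2240×0.148 + 734×0.214 + 367×0.661 = 731.18 kg/s.
Zn fraction in n1 = 0.219.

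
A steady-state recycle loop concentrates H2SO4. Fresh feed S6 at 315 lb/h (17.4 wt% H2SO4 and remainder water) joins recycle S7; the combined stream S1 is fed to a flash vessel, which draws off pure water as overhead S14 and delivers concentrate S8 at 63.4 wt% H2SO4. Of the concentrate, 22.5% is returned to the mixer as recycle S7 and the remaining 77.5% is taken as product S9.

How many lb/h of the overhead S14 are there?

228.5 lb/h

Overall H2SO4 balance (none leaves overhead): H2SO4 in fresh feed = H2SO4 in product, i.e. 315×0.174 = (1−0.225)·S8·0.634.
S8 = 54.81/(0.634×0.775) = 111.55 lb/h.
Recycle S7 = 0.225×111.55 = 25.099 lb/h.
Combined feed S1 = 315 + 25.099 = 340.1 lb/h.
Overhead S14 = S1 − S8 = 340.1 − 111.55 = 228.55 lb/h.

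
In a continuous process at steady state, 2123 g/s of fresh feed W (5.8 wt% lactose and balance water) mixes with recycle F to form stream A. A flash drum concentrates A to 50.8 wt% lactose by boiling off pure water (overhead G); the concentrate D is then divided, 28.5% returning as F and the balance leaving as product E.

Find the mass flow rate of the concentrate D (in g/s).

Overall lactose balance (none leaves overhead): lactose in fresh feed = lactose in product, i.e. 2123×0.058 = (1−0.285)·D·0.508.
D = 123.13/(0.508×0.715) = 339.01 g/s.

339 g/s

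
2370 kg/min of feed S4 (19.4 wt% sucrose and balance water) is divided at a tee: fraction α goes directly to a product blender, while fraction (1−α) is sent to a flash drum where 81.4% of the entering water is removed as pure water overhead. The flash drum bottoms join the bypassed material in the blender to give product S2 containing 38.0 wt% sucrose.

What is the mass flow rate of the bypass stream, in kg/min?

601.9 kg/min

All 2370×0.194 = 459.78 kg/min of sucrose reaches S2, so S2 = 459.78/0.380 = 1209.9 kg/min and vapour = 1160.1 kg/min.
The evaporator receives (1−α)·2370 of feed at 0.806 water and removes 0.814 of that water:
0.814×0.806×(1−α)×2370 = 1160.1
(1−α) = 1160.1/1554.9 = 0.7461;  α = 0.2539.
Bypass flow = 0.2539×2370 = 601.85 kg/min.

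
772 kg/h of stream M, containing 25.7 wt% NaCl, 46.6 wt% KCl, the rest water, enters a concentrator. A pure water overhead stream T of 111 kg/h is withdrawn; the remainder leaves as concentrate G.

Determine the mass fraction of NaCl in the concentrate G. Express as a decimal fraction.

NaCl is not removed: 772×0.257 = 198.4 kg/h of NaCl enters G.
Concentrate = 772 − 111 = 661 kg/h.
Mass fraction = 198.4/661 = 0.300.

0.300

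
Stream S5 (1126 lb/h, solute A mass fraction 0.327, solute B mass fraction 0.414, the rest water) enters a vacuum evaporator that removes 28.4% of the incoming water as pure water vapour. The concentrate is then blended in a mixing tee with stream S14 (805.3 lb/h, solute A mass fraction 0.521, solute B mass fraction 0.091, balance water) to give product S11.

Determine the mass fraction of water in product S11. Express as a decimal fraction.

0.282

Vapour removed = 0.284×0.259×1126 = 82.824 lb/h; concentrate = 1043.2 lb/h.
water reaching the mixer = 208.81 (from concentrate) + 805.3×0.388 = 521.27 lb/h.
Product flow = 1043.2 + 805.3 = 1848.5 lb/h; water fraction = 0.282.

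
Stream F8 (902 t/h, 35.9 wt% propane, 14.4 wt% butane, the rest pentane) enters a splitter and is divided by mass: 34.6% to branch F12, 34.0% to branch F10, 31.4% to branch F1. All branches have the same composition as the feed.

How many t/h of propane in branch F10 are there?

110.1 t/h

Branch F10 total = 0.340×902 = 306.68 t/h.
propane in F10 = 0.359×306.68 = 110.1 t/h.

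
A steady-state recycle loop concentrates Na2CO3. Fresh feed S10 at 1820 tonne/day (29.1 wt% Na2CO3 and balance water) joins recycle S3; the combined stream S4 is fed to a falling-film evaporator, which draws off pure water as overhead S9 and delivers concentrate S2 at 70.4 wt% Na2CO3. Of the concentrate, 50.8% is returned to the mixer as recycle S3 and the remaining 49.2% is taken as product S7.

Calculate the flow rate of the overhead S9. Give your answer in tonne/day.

Overall Na2CO3 balance (none leaves overhead): Na2CO3 in fresh feed = Na2CO3 in product, i.e. 1820×0.291 = (1−0.508)·S2·0.704.
S2 = 529.62/(0.704×0.492) = 1529.1 tonne/day.
Recycle S3 = 0.508×1529.1 = 776.77 tonne/day.
Combined feed S4 = 1820 + 776.77 = 2596.8 tonne/day.
Overhead S9 = S4 − S2 = 2596.8 − 1529.1 = 1067.7 tonne/day.

1068 tonne/day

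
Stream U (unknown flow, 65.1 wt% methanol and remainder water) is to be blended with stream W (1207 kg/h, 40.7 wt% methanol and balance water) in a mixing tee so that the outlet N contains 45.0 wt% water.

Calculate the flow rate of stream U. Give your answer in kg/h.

Let U be the unknown flow. Total out = 1207 + U.
water balance: 715.75 + 0.349·U = 0.450·(1207 + U)
(0.349 − 0.450)·U = 0.450×1207 − 715.75 = -172.6
U = -172.6 / -0.101 = 1708.9 kg/h

1709 kg/h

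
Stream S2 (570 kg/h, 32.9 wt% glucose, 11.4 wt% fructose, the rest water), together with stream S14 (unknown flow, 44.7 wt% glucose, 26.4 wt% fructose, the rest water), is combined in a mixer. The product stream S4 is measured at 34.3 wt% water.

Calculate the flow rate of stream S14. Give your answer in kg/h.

Let S14 be the unknown flow. Total out = 570 + S14.
water balance: 317.49 + 0.289·S14 = 0.343·(570 + S14)
(0.289 − 0.343)·S14 = 0.343×570 − 317.49 = -121.98
S14 = -121.98 / -0.054 = 2258.9 kg/h

2259 kg/h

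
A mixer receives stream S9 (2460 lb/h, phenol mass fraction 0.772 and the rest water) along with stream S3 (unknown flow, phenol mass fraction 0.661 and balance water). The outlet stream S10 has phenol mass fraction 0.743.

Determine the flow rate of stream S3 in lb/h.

Let S3 be the unknown flow. Total out = 2460 + S3.
phenol balance: 1899.1 + 0.661·S3 = 0.743·(2460 + S3)
(0.661 − 0.743)·S3 = 0.743×2460 − 1899.1 = -71.34
S3 = -71.34 / -0.082 = 870 lb/h

870 lb/h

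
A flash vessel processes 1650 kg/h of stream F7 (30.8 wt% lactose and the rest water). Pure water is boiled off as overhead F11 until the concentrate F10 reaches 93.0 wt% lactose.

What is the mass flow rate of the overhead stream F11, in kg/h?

lactose is conserved: 1650×0.308 = 508.2 kg/h all reports to the concentrate.
Concentrate = 508.2/(target fraction) = 546.45 kg/h.
Overhead = 1650 − 546.45 = 1103.5 kg/h.

1104 kg/h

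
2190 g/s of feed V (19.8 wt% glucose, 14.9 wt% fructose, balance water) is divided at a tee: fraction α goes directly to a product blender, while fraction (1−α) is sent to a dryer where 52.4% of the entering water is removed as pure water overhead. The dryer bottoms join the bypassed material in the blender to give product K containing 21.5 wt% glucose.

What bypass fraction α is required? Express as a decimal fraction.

0.769

All 2190×0.198 = 433.62 g/s of glucose reaches K, so K = 433.62/0.215 = 2016.8 g/s and vapour = 173.16 g/s.
The evaporator receives (1−α)·2190 of feed at 0.653 water and removes 0.524 of that water:
0.524×0.653×(1−α)×2190 = 173.16
(1−α) = 173.16/749.36 = 0.2311;  α = 0.7689.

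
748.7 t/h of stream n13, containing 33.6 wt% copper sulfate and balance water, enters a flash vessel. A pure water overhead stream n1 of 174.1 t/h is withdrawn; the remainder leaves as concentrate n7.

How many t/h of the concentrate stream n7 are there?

574.6 t/h

Concentrate = 748.7 − 174.1 = 574.6 t/h.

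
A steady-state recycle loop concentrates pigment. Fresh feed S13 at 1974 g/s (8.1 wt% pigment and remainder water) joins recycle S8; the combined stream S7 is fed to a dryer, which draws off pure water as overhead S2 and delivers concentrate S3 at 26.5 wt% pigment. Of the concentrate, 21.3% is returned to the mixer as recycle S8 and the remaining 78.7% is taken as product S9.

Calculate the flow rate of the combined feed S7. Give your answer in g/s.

Overall pigment balance (none leaves overhead): pigment in fresh feed = pigment in product, i.e. 1974×0.081 = (1−0.213)·S3·0.265.
S3 = 159.89/(0.265×0.787) = 766.68 g/s.
Recycle S8 = 0.213×766.68 = 163.3 g/s.
Combined feed S7 = 1974 + 163.3 = 2137.3 g/s.

2137 g/s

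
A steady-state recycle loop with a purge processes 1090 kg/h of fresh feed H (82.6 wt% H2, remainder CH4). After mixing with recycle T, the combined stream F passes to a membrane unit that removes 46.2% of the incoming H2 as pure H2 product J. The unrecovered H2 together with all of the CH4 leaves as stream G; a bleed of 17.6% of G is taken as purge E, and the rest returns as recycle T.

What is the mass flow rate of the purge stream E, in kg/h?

CH4 enters only via H and leaves only via the purge: 1090×0.174 = 0.176×(CH4 in G), and the membrane unit passes all CH4, so CH4 in F = CH4 in G = 1077.6 kg/h.
H2 in F: m_A = 1090×0.826 + (1−0.176)·(1−0.462)·m_A, so m_A = 900.34/0.5567 = 1617.3 kg/h.
G = (1−0.462)×1617.3 + 1077.6 = 1947.7 kg/h.
Purge E = 0.176×1947.7 = 342.8 kg/h.

342.8 kg/h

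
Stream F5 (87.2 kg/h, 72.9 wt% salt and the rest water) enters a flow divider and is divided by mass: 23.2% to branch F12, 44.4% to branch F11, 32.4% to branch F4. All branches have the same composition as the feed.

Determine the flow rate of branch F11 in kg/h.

38.72 kg/h

Branch F11 flow = 0.444×87.2 = 38.717 kg/h.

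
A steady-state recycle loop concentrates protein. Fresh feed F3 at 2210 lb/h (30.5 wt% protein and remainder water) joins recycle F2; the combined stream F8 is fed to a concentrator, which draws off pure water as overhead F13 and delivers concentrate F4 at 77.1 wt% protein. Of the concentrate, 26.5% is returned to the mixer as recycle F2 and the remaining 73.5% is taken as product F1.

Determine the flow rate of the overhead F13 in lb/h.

Overall protein balance (none leaves overhead): protein in fresh feed = protein in product, i.e. 2210×0.305 = (1−0.265)·F4·0.771.
F4 = 674.05/(0.771×0.735) = 1189.5 lb/h.
Recycle F2 = 0.265×1189.5 = 315.21 lb/h.
Combined feed F8 = 2210 + 315.21 = 2525.2 lb/h.
Overhead F13 = F8 − F4 = 2525.2 − 1189.5 = 1335.7 lb/h.

1336 lb/h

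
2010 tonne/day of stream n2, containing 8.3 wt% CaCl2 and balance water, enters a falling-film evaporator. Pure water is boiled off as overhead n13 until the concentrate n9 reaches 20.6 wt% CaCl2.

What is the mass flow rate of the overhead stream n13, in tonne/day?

CaCl2 is conserved: 2010×0.083 = 166.83 tonne/day all reports to the concentrate.
Concentrate = 166.83/(target fraction) = 809.85 tonne/day.
Overhead = 2010 − 809.85 = 1200.1 tonne/day.

1200 tonne/day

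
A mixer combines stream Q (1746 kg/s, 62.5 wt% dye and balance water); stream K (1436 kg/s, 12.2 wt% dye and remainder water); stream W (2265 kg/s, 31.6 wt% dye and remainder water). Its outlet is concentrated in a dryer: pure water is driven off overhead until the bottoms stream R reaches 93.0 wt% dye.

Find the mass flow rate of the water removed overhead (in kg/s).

3316 kg/s

dye entering = 1746×0.625 + 1436×0.122 + 2265×0.316 = 1982.2 kg/s.
All dye reports to R, so R = 1982.2/0.930 = 2131.4 kg/s.
Total feed = 5447 kg/s; overhead = 5447 − 2131.4 = 3315.6 kg/s.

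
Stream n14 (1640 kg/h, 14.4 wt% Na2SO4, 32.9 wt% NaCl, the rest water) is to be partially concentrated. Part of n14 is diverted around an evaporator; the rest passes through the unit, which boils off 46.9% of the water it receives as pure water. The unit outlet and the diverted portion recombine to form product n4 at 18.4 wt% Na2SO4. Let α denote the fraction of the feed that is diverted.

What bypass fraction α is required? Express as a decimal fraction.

All 1640×0.144 = 236.16 kg/h of Na2SO4 reaches n4, so n4 = 236.16/0.184 = 1283.5 kg/h and vapour = 356.52 kg/h.
The evaporator receives (1−α)·1640 of feed at 0.527 water and removes 0.469 of that water:
0.469×0.527×(1−α)×1640 = 356.52
(1−α) = 356.52/405.35 = 0.8795;  α = 0.1205.

0.120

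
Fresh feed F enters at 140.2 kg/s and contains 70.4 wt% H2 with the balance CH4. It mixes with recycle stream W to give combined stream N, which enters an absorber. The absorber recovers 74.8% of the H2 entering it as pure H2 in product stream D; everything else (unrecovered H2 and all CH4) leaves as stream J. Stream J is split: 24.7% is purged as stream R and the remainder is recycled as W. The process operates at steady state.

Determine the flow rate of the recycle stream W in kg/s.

CH4 enters only via F and leaves only via the purge: 140.2×0.296 = 0.247×(CH4 in J), and the absorber passes all CH4, so CH4 in N = CH4 in J = 168.01 kg/s.
H2 in N: m_A = 140.2×0.704 + (1−0.247)·(1−0.748)·m_A, so m_A = 98.701/0.8102 = 121.82 kg/s.
J = (1−0.748)×121.82 + 168.01 = 198.71 kg/s.
Recycle W = (1−0.247)×198.71 = 149.63 kg/s.

149.6 kg/s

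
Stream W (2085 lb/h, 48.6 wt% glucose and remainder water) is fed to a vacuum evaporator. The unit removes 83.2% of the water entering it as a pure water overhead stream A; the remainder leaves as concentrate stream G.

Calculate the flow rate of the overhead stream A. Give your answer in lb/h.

water entering = 2085×0.514 = 1071.7 lb/h; overhead removed = 0.832×1071.7 = 891.65 lb/h.

891.6 lb/h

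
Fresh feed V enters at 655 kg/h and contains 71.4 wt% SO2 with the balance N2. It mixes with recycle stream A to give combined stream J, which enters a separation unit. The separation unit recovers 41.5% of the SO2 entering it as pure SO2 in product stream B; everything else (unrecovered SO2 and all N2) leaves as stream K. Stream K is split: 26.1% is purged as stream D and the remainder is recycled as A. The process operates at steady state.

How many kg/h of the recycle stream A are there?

886.6 kg/h

N2 enters only via V and leaves only via the purge: 655×0.286 = 0.261×(N2 in K), and the separation unit passes all N2, so N2 in J = N2 in K = 717.74 kg/h.
SO2 in J: m_A = 655×0.714 + (1−0.261)·(1−0.415)·m_A, so m_A = 467.67/0.5677 = 823.82 kg/h.
K = (1−0.415)×823.82 + 717.74 = 1199.7 kg/h.
Recycle A = (1−0.261)×1199.7 = 886.56 kg/h.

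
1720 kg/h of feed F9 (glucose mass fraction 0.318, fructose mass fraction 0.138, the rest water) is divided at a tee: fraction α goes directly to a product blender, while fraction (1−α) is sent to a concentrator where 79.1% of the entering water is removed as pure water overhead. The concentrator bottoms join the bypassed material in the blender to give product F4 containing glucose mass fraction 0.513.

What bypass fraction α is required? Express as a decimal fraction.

All 1720×0.318 = 546.96 kg/h of glucose reaches F4, so F4 = 546.96/0.513 = 1066.2 kg/h and vapour = 653.8 kg/h.
The evaporator receives (1−α)·1720 of feed at 0.544 water and removes 0.791 of that water:
0.791×0.544×(1−α)×1720 = 653.8
(1−α) = 653.8/740.12 = 0.8834;  α = 0.1166.

0.117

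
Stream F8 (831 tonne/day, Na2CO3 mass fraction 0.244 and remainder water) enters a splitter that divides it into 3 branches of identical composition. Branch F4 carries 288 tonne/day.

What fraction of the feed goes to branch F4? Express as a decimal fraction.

0.347

Fraction to F4 = 288/831 = 0.3466.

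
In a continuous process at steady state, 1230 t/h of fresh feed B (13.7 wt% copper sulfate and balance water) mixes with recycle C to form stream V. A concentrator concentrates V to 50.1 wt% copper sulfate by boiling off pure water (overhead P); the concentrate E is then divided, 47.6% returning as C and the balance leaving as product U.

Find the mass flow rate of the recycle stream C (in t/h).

305.5 t/h

Overall copper sulfate balance (none leaves overhead): copper sulfate in fresh feed = copper sulfate in product, i.e. 1230×0.137 = (1−0.476)·E·0.501.
E = 168.51/(0.501×0.524) = 641.88 t/h.
Recycle C = 0.476×641.88 = 305.54 t/h.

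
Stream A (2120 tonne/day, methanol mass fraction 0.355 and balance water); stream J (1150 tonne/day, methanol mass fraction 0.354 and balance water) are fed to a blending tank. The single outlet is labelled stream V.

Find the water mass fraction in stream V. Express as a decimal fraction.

0.645

Total flow out = 2120 + 1150 = 3270 tonne/day.
water in = 2120×0.645 + 1150×0.646 = 2110.3 tonne/day.
water mass fraction in V = 2110.3/3270 = 0.645.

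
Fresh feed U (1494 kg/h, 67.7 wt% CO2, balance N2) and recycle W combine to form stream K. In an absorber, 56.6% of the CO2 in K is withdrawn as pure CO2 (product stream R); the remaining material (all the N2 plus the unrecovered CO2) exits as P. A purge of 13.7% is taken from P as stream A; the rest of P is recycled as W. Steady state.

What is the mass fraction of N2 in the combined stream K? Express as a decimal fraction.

N2 enters only via U and leaves only via the purge: 1494×0.323 = 0.137×(N2 in P), and the absorber passes all N2, so N2 in K = N2 in P = 3522.4 kg/h.
CO2 in K: m_A = 1494×0.677 + (1−0.137)·(1−0.566)·m_A, so m_A = 1011.4/0.6255 = 1617.1 kg/h.
K = 1617.1 + 3522.4 = 5139.5 kg/h.
N2 fraction in K = 3522.4/5139.5 = 0.6854.

0.6854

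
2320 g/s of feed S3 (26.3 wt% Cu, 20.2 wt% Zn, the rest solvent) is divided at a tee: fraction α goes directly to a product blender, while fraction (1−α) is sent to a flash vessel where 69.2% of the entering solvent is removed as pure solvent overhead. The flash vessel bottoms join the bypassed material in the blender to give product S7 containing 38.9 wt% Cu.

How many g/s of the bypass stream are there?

All 2320×0.263 = 610.16 g/s of Cu reaches S7, so S7 = 610.16/0.389 = 1568.5 g/s and vapour = 751.47 g/s.
The evaporator receives (1−α)·2320 of feed at 0.535 solvent and removes 0.692 of that solvent:
0.692×0.535×(1−α)×2320 = 751.47
(1−α) = 751.47/858.91 = 0.8749;  α = 0.1251.
Bypass flow = 0.1251×2320 = 290.22 g/s.

290.2 g/s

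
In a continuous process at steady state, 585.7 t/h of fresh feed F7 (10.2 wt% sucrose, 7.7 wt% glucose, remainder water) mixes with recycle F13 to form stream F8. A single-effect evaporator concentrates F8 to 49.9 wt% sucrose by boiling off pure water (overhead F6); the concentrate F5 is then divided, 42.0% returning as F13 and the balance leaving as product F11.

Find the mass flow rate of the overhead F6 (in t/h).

Overall sucrose balance (none leaves overhead): sucrose in fresh feed = sucrose in product, i.e. 585.7×0.102 = (1−0.420)·F5·0.499.
F5 = 59.741/(0.499×0.580) = 206.42 t/h.
Recycle F13 = 0.420×206.42 = 86.695 t/h.
Combined feed F8 = 585.7 + 86.695 = 672.4 t/h.
Overhead F6 = F8 − F5 = 672.4 − 206.42 = 465.98 t/h.

466 t/h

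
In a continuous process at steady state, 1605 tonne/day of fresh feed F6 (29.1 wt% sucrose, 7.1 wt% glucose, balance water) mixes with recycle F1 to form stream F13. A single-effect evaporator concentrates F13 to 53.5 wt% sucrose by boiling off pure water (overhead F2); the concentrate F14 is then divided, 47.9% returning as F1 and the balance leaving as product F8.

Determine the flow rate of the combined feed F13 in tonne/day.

Overall sucrose balance (none leaves overhead): sucrose in fresh feed = sucrose in product, i.e. 1605×0.291 = (1−0.479)·F14·0.535.
F14 = 467.05/(0.535×0.521) = 1675.6 tonne/day.
Recycle F1 = 0.479×1675.6 = 802.62 tonne/day.
Combined feed F13 = 1605 + 802.62 = 2407.6 tonne/day.

2408 tonne/day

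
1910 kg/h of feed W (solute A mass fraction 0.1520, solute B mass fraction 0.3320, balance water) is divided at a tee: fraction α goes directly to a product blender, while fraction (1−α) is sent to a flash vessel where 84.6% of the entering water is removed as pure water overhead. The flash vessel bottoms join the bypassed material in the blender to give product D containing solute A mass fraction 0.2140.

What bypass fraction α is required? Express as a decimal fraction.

All 1910×0.152 = 290.32 kg/h of solute A reaches D, so D = 290.32/0.214 = 1356.6 kg/h and vapour = 553.36 kg/h.
The evaporator receives (1−α)·1910 of feed at 0.516 water and removes 0.846 of that water:
0.846×0.516×(1−α)×1910 = 553.36
(1−α) = 553.36/833.78 = 0.6637;  α = 0.3363.

0.336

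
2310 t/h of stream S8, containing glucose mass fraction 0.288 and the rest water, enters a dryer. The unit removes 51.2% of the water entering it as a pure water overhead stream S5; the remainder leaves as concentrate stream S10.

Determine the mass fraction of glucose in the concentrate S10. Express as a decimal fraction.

0.453

glucose is not removed: 2310×0.288 = 665.28 t/h of glucose enters S10.
water entering = 2310×0.712 = 1644.7 t/h; overhead removed = 0.512×1644.7 = 842.1 t/h.
Concentrate = 2310 − 842.1 = 1467.9 t/h.
Mass fraction = 665.28/1467.9 = 0.453.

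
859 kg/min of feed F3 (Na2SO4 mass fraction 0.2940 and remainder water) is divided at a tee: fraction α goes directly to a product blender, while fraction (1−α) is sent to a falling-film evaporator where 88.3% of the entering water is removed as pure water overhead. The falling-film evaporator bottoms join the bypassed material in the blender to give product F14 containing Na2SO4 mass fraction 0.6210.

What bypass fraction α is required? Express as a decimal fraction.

All 859×0.294 = 252.55 kg/min of Na2SO4 reaches F14, so F14 = 252.55/0.621 = 406.68 kg/min and vapour = 452.32 kg/min.
The evaporator receives (1−α)·859 of feed at 0.706 water and removes 0.883 of that water:
0.883×0.706×(1−α)×859 = 452.32
(1−α) = 452.32/535.5 = 0.8447;  α = 0.1553.

0.155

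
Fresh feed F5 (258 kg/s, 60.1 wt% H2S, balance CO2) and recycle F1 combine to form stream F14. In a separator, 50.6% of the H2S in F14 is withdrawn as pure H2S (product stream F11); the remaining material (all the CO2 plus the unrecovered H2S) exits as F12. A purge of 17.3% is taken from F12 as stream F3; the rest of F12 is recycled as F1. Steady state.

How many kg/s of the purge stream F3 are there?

125.3 kg/s

CO2 enters only via F5 and leaves only via the purge: 258×0.399 = 0.173×(CO2 in F12), and the separator passes all CO2, so CO2 in F14 = CO2 in F12 = 595.04 kg/s.
H2S in F14: m_A = 258×0.601 + (1−0.173)·(1−0.506)·m_A, so m_A = 155.06/0.5915 = 262.16 kg/s.
F12 = (1−0.506)×262.16 + 595.04 = 724.55 kg/s.
Purge F3 = 0.173×724.55 = 125.35 kg/s.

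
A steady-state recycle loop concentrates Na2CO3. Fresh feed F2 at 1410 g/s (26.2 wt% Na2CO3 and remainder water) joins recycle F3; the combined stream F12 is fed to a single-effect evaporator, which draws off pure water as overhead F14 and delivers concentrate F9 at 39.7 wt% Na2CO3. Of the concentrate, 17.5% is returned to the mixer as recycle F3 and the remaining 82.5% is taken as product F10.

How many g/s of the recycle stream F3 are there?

197.4 g/s

Overall Na2CO3 balance (none leaves overhead): Na2CO3 in fresh feed = Na2CO3 in product, i.e. 1410×0.262 = (1−0.175)·F9·0.397.
F9 = 369.42/(0.397×0.825) = 1127.9 g/s.
Recycle F3 = 0.175×1127.9 = 197.38 g/s.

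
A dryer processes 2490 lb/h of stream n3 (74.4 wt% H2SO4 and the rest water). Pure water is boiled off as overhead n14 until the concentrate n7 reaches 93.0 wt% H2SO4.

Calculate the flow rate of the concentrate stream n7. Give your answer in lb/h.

H2SO4 is conserved: 2490×0.744 = 1852.6 lb/h all reports to the concentrate.
Concentrate = 1852.6/(target fraction) = 1992 lb/h.

1992 lb/h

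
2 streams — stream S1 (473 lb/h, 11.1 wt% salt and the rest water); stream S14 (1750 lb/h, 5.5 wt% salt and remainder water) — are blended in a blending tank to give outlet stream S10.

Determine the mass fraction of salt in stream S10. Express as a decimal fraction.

0.067

Total flow out = 473 + 1750 = 2223 lb/h.
salt in = 473×0.111 + 1750×0.055 = 148.75 lb/h.
salt mass fraction in S10 = 148.75/2223 = 0.067.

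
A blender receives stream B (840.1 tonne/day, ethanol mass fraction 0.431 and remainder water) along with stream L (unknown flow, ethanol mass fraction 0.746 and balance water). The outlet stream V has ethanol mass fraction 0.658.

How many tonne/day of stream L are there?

Let L be the unknown flow. Total out = 840.1 + L.
ethanol balance: 362.08 + 0.746·L = 0.658·(840.1 + L)
(0.746 − 0.658)·L = 0.658×840.1 − 362.08 = 190.7
L = 190.7 / 0.088 = 2167.1 tonne/day

2167 tonne/day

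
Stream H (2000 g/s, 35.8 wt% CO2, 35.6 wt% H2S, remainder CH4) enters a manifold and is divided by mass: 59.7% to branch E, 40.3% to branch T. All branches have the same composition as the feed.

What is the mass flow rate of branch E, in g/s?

1194 g/s

Branch E flow = 0.597×2000 = 1194 g/s.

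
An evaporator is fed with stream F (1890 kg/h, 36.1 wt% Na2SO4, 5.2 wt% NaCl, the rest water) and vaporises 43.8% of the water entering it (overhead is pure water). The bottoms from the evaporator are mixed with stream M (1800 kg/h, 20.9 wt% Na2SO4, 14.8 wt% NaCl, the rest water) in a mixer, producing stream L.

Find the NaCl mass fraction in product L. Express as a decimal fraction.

Vapour removed = 0.438×0.587×1890 = 485.93 kg/h; concentrate = 1404.1 kg/h.
NaCl reaching the mixer = 98.28 (from concentrate) + 1800×0.148 = 364.68 kg/h.
Product flow = 1404.1 + 1800 = 3204.1 kg/h; NaCl fraction = 0.1138.

0.1138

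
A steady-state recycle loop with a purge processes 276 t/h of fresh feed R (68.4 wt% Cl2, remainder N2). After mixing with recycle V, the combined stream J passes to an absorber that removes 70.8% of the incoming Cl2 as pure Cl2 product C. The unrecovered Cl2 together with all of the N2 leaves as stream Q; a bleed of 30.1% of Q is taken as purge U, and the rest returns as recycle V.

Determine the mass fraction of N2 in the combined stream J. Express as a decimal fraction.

N2 enters only via R and leaves only via the purge: 276×0.316 = 0.301×(N2 in Q), and the absorber passes all N2, so N2 in J = N2 in Q = 289.75 t/h.
Cl2 in J: m_A = 276×0.684 + (1−0.301)·(1−0.708)·m_A, so m_A = 188.78/0.7959 = 237.2 t/h.
J = 237.2 + 289.75 = 526.95 t/h.
N2 fraction in J = 289.75/526.95 = 0.550.

0.550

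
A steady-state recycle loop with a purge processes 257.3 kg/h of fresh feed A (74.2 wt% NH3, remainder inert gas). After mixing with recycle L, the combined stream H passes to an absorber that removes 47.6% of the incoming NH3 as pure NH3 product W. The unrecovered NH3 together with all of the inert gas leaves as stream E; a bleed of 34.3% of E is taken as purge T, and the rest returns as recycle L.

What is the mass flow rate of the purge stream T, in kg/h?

118.7 kg/h

inert gas enters only via A and leaves only via the purge: 257.3×0.258 = 0.343×(inert gas in E), and the absorber passes all inert gas, so inert gas in H = inert gas in E = 193.54 kg/h.
NH3 in H: m_A = 257.3×0.742 + (1−0.343)·(1−0.476)·m_A, so m_A = 190.92/0.6557 = 291.15 kg/h.
E = (1−0.476)×291.15 + 193.54 = 346.1 kg/h.
Purge T = 0.343×346.1 = 118.71 kg/h.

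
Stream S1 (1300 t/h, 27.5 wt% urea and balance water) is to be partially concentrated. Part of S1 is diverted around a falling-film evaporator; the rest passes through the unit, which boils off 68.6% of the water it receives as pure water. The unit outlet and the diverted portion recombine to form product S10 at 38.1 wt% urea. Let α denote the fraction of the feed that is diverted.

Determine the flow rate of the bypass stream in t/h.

All 1300×0.275 = 357.5 t/h of urea reaches S10, so S10 = 357.5/0.381 = 938.32 t/h and vapour = 361.68 t/h.
The evaporator receives (1−α)·1300 of feed at 0.725 water and removes 0.686 of that water:
0.686×0.725×(1−α)×1300 = 361.68
(1−α) = 361.68/646.56 = 0.5594;  α = 0.4406.
Bypass flow = 0.4406×1300 = 572.79 t/h.

572.8 t/h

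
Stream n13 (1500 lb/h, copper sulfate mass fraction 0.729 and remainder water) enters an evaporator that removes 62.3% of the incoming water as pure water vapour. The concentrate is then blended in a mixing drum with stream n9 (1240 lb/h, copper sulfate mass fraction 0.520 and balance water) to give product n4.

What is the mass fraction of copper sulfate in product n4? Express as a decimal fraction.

Vapour removed = 0.623×0.271×1500 = 253.25 lb/h; concentrate = 1246.8 lb/h.
copper sulfate reaching the mixer = 1093.5 (from concentrate) + 1240×0.520 = 1738.3 lb/h.
Product flow = 1246.8 + 1240 = 2486.8 lb/h; copper sulfate fraction = 0.699.

0.699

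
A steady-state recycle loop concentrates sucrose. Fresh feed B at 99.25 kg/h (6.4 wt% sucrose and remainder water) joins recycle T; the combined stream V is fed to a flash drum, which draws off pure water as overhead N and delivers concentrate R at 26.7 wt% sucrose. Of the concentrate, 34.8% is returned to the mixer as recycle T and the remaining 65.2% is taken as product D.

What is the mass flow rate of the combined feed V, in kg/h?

111.9 kg/h

Overall sucrose balance (none leaves overhead): sucrose in fresh feed = sucrose in product, i.e. 99.25×0.064 = (1−0.348)·R·0.267.
R = 6.352/(0.267×0.652) = 36.488 kg/h.
Recycle T = 0.348×36.488 = 12.698 kg/h.
Combined feed V = 99.25 + 12.698 = 111.95 kg/h.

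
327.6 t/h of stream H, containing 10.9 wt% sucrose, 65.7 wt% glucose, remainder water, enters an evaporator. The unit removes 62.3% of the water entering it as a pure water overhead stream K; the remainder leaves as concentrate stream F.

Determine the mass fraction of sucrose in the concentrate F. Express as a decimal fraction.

sucrose is not removed: 327.6×0.109 = 35.708 t/h of sucrose enters F.
water entering = 327.6×0.234 = 76.658 t/h; overhead removed = 0.623×76.658 = 47.758 t/h.
Concentrate = 327.6 − 47.758 = 279.84 t/h.
Mass fraction = 35.708/279.84 = 0.1276.

0.1276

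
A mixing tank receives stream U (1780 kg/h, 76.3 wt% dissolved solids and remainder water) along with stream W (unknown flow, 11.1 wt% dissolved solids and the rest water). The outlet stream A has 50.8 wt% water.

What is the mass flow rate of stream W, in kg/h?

Let W be the unknown flow. Total out = 1780 + W.
water balance: 421.86 + 0.889·W = 0.508·(1780 + W)
(0.889 − 0.508)·W = 0.508×1780 − 421.86 = 482.38
W = 482.38 / 0.381 = 1266.1 kg/h

1266 kg/h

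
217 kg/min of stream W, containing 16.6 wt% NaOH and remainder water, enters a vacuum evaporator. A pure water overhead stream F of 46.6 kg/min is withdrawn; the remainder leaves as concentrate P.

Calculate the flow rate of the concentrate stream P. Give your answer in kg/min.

170.4 kg/min

Concentrate = 217 − 46.6 = 170.4 kg/min.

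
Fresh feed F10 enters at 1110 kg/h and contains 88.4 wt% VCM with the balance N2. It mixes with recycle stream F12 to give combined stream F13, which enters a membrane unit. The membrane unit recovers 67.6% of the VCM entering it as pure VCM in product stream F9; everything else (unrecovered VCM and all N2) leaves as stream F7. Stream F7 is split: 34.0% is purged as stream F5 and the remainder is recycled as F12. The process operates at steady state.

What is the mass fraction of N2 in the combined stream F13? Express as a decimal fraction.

N2 enters only via F10 and leaves only via the purge: 1110×0.116 = 0.340×(N2 in F7), and the membrane unit passes all N2, so N2 in F13 = N2 in F7 = 378.71 kg/h.
VCM in F13: m_A = 1110×0.884 + (1−0.340)·(1−0.676)·m_A, so m_A = 981.24/0.7862 = 1248.1 kg/h.
F13 = 1248.1 + 378.71 = 1626.8 kg/h.
N2 fraction in F13 = 378.71/1626.8 = 0.233.

0.233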